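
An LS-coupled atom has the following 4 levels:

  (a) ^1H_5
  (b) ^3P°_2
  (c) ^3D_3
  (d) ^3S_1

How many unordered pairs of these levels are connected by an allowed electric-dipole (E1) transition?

2

(a)–(b): forbidden (ΔS, ΔL, ΔJ).
(a)–(c): forbidden (parity, ΔS, ΔL, ΔJ).
(a)–(d): forbidden (parity, ΔS, ΔL, ΔJ).
(b)–(c): allowed.
(b)–(d): allowed.
(c)–(d): forbidden (parity, ΔL, ΔJ).
Allowed pairs: 2 of 6.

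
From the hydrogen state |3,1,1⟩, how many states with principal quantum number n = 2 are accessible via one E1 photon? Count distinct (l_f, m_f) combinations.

E1 requires Δl = ±1, so l_f ∈ {0, 2}; with 0 ≤ l_f ≤ n_f−1 = 1, the allowed l_f values are {0}.
For l_f = 0: m_f ∈ {m_i−1, m_i, m_i+1} ∩ [−0, 0] = {0} → 1 state.
Total: 1.

1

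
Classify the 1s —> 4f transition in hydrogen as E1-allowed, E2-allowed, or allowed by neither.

neither

Δl = 3 − 0 = +3; l_i + l_f = 3.
E1 (Δl = ±1): not satisfied.
E2 (Δl = 0,±2, l_i+l_f ≥ 2): not satisfied.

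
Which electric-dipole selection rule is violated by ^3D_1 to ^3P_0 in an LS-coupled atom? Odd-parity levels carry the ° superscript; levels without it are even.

parity

Parity must change: even → even — fails.
ΔS = 0: S: 1 → 1 — ok.
ΔL = 0, ±1 (not L=0↔0): L: 2 → 1, ΔL = -1 — ok.
ΔJ = 0, ±1 (not J=0↔0): J: 1 → 0, ΔJ = -1 — ok.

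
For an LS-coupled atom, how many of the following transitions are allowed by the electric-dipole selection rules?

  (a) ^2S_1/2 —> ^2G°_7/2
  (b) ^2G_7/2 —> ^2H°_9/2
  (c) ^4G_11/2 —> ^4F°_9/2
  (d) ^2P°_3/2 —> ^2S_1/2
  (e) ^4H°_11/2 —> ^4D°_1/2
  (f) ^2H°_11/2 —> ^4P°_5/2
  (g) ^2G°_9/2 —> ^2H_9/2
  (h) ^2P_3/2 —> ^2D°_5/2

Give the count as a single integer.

(a) forbidden (ΔL, ΔJ fail)
(b) allowed
(c) allowed
(d) allowed
(e) forbidden (parity, ΔL, ΔJ fail)
(f) forbidden (parity, ΔS, ΔL, ΔJ fail)
(g) allowed
(h) allowed
Total allowed: 5 of 8.

5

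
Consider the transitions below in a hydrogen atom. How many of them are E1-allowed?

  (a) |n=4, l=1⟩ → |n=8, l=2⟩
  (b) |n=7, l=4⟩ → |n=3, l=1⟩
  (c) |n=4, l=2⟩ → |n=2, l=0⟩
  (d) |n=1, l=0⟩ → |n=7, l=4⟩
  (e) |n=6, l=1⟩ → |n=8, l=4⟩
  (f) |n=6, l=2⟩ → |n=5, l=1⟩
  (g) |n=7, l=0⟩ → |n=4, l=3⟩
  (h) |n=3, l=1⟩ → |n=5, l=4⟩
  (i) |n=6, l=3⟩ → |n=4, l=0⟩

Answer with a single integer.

2

(a) allowed
(b) forbidden — Δl = -3 (E1 requires Δl = ±1)
(c) forbidden — Δl = -2 (E1 requires Δl = ±1)
(d) forbidden — Δl = +4 (E1 requires Δl = ±1)
(e) forbidden — Δl = +3 (E1 requires Δl = ±1)
(f) allowed
(g) forbidden — Δl = +3 (E1 requires Δl = ±1)
(h) forbidden — Δl = +3 (E1 requires Δl = ±1)
(i) forbidden — Δl = -3 (E1 requires Δl = ±1)
Total allowed: 2 of 9.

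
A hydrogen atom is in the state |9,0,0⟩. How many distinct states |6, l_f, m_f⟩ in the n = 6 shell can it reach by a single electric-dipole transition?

E1 requires Δl = ±1, so l_f ∈ {-1, 1}; with 0 ≤ l_f ≤ n_f−1 = 5, the allowed l_f values are {1}.
For l_f = 1: m_f ∈ {m_i−1, m_i, m_i+1} ∩ [−1, 1] = {-1, 0, 1} → 3 states.
Total: 3.

3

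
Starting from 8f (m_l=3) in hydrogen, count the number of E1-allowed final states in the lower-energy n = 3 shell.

1

E1 requires Δl = ±1, so l_f ∈ {2, 4}; with 0 ≤ l_f ≤ n_f−1 = 2, the allowed l_f values are {2}.
For l_f = 2: m_f ∈ {m_i−1, m_i, m_i+1} ∩ [−2, 2] = {2} → 1 state.
Total: 1.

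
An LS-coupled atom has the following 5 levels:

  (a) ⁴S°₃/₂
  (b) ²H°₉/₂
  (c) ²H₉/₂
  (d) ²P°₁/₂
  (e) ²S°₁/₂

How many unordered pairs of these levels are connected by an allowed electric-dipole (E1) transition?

1

(a)–(b): forbidden (parity, ΔS, ΔL, ΔJ).
(a)–(c): forbidden (ΔS, ΔL, ΔJ).
(a)–(d): forbidden (parity, ΔS).
(a)–(e): forbidden (parity, ΔS, ΔL).
(b)–(c): allowed.
(b)–(d): forbidden (parity, ΔL, ΔJ).
(b)–(e): forbidden (parity, ΔL, ΔJ).
(c)–(d): forbidden (ΔL, ΔJ).
(c)–(e): forbidden (ΔL, ΔJ).
(d)–(e): forbidden (parity).
Allowed pairs: 1 of 10.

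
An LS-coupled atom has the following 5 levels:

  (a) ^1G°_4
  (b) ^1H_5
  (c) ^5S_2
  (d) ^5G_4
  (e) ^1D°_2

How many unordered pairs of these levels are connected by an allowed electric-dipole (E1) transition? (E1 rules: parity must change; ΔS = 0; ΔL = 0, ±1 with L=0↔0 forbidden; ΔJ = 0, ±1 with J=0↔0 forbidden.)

(a)–(b): allowed.
(a)–(c): forbidden (ΔS, ΔL, ΔJ).
(a)–(d): forbidden (ΔS).
(a)–(e): forbidden (parity, ΔL, ΔJ).
(b)–(c): forbidden (parity, ΔS, ΔL, ΔJ).
(b)–(d): forbidden (parity, ΔS).
(b)–(e): forbidden (ΔL, ΔJ).
(c)–(d): forbidden (parity, ΔL, ΔJ).
(c)–(e): forbidden (ΔS, ΔL).
(d)–(e): forbidden (ΔS, ΔL, ΔJ).
Allowed pairs: 1 of 10.

1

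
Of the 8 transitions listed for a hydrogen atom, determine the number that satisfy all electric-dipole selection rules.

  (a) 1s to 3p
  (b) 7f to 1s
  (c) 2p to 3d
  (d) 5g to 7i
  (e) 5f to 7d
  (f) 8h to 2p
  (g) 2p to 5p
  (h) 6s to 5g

(a) allowed
(b) forbidden — Δl = -3 (E1 requires Δl = ±1)
(c) allowed
(d) forbidden — Δl = +2 (E1 requires Δl = ±1)
(e) allowed
(f) forbidden — Δl = -4 (E1 requires Δl = ±1)
(g) forbidden — Δl = +0 (E1 requires Δl = ±1)
(h) forbidden — Δl = +4 (E1 requires Δl = ±1)
Total allowed: 3 of 8.

3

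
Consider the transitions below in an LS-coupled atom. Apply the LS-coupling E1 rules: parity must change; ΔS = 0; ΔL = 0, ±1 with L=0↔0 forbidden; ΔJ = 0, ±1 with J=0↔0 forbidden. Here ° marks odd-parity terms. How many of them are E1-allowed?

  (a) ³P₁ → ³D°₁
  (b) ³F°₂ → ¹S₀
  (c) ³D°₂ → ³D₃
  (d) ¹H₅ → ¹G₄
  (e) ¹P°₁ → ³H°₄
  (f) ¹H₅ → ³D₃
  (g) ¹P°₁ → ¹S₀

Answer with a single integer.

3

(a) allowed
(b) forbidden (ΔS, ΔL, ΔJ fail)
(c) allowed
(d) forbidden (parity fails)
(e) forbidden (parity, ΔS, ΔL, ΔJ fail)
(f) forbidden (parity, ΔS, ΔL, ΔJ fail)
(g) allowed
Total allowed: 3 of 7.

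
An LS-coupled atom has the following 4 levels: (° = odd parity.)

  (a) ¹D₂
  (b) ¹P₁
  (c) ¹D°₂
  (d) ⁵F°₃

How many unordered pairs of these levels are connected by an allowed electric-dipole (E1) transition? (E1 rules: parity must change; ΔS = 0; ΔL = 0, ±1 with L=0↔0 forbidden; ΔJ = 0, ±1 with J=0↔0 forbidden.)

2

(a)–(b): forbidden (parity).
(a)–(c): allowed.
(a)–(d): forbidden (ΔS).
(b)–(c): allowed.
(b)–(d): forbidden (ΔS, ΔL, ΔJ).
(c)–(d): forbidden (parity, ΔS).
Allowed pairs: 2 of 6.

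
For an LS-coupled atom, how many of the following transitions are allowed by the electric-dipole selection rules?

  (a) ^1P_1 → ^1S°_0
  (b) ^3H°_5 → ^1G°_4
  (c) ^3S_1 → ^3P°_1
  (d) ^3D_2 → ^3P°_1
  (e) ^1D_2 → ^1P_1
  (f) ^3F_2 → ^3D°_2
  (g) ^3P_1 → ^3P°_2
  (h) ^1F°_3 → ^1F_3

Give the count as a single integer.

(a) allowed
(b) forbidden (parity, ΔS fail)
(c) allowed
(d) allowed
(e) forbidden (parity fails)
(f) allowed
(g) allowed
(h) allowed
Total allowed: 6 of 8.

6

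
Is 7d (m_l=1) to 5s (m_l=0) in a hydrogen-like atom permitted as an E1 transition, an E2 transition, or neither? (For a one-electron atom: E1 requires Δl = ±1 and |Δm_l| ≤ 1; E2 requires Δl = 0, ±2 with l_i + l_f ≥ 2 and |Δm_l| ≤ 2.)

Δl = 0 − 2 = -2; l_i + l_f = 2.
Δm_l = -1.
E1 (Δl = ±1, |Δm_l| ≤ 1): not satisfied.
E2 (Δl = 0,±2, l_i+l_f ≥ 2, |Δm_l| ≤ 2): satisfied.

E2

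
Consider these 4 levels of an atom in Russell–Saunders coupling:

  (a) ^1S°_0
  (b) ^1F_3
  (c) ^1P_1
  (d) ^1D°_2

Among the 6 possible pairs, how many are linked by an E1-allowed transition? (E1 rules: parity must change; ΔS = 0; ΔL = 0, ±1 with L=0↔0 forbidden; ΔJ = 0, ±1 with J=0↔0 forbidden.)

3

(a)–(b): forbidden (ΔL, ΔJ).
(a)–(c): allowed.
(a)–(d): forbidden (parity, ΔL, ΔJ).
(b)–(c): forbidden (parity, ΔL, ΔJ).
(b)–(d): allowed.
(c)–(d): allowed.
Allowed pairs: 3 of 6.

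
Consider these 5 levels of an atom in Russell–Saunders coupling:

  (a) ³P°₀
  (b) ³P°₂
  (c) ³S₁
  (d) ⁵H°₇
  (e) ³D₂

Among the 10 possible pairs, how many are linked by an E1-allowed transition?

3

(a)–(b): forbidden (parity, ΔJ).
(a)–(c): allowed.
(a)–(d): forbidden (parity, ΔS, ΔL, ΔJ).
(a)–(e): forbidden (ΔJ).
(b)–(c): allowed.
(b)–(d): forbidden (parity, ΔS, ΔL, ΔJ).
(b)–(e): allowed.
(c)–(d): forbidden (ΔS, ΔL, ΔJ).
(c)–(e): forbidden (parity, ΔL).
(d)–(e): forbidden (ΔS, ΔL, ΔJ).
Allowed pairs: 3 of 10.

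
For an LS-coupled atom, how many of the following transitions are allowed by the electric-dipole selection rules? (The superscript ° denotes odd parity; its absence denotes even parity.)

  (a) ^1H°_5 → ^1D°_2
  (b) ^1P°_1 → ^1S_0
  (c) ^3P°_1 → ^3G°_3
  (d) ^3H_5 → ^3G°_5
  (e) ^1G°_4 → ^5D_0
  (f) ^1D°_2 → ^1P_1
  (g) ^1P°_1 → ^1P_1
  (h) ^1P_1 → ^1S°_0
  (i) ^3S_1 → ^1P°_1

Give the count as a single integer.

5

(a) forbidden (parity, ΔL, ΔJ fail)
(b) allowed
(c) forbidden (parity, ΔL, ΔJ fail)
(d) allowed
(e) forbidden (ΔS, ΔL, ΔJ fail)
(f) allowed
(g) allowed
(h) allowed
(i) forbidden (ΔS fails)
Total allowed: 5 of 9.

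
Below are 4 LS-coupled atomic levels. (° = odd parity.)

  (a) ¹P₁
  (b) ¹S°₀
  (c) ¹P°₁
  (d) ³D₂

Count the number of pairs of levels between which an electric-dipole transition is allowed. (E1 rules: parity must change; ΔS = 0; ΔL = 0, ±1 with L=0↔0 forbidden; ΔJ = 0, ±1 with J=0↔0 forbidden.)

(a)–(b): allowed.
(a)–(c): allowed.
(a)–(d): forbidden (parity, ΔS).
(b)–(c): forbidden (parity).
(b)–(d): forbidden (ΔS, ΔL, ΔJ).
(c)–(d): forbidden (ΔS).
Allowed pairs: 2 of 6.

2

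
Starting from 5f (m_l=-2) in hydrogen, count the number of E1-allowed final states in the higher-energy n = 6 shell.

E1 requires Δl = ±1, so l_f ∈ {2, 4}; with 0 ≤ l_f ≤ n_f−1 = 5, the allowed l_f values are {2, 4}.
For l_f = 2: m_f ∈ {m_i−1, m_i, m_i+1} ∩ [−2, 2] = {-2, -1} → 2 states.
For l_f = 4: m_f ∈ {m_i−1, m_i, m_i+1} ∩ [−4, 4] = {-3, -2, -1} → 3 states.
Total: 5.

5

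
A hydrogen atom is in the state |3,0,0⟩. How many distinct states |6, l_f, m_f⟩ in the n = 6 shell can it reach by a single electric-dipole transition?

3

E1 requires Δl = ±1, so l_f ∈ {-1, 1}; with 0 ≤ l_f ≤ n_f−1 = 5, the allowed l_f values are {1}.
For l_f = 1: m_f ∈ {m_i−1, m_i, m_i+1} ∩ [−1, 1] = {-1, 0, 1} → 3 states.
Total: 3.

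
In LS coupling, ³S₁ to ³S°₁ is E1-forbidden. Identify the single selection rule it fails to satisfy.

Initial level: S=1, L=0, J=1, parity even. Final level: S=1, L=0, J=1, parity odd.
Parity must change: even → odd — ok.
ΔS = 0: S: 1 → 1 — ok.
ΔL = 0, ±1 (not L=0↔0): L: 0 → 0, ΔL = +0 — fails.
ΔJ = 0, ±1 (not J=0↔0): J: 1 → 1, ΔJ = +0 — ok.

the L=0 ↔ L=0 exclusion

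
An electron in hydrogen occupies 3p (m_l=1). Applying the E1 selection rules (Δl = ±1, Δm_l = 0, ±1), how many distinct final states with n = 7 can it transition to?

E1 requires Δl = ±1, so l_f ∈ {0, 2}; with 0 ≤ l_f ≤ n_f−1 = 6, the allowed l_f values are {0, 2}.
For l_f = 0: m_f ∈ {m_i−1, m_i, m_i+1} ∩ [−0, 0] = {0} → 1 state.
For l_f = 2: m_f ∈ {m_i−1, m_i, m_i+1} ∩ [−2, 2] = {0, 1, 2} → 3 states.
Total: 4.

4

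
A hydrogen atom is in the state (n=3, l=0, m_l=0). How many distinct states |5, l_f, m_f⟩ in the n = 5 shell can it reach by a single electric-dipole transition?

3

E1 requires Δl = ±1, so l_f ∈ {-1, 1}; with 0 ≤ l_f ≤ n_f−1 = 4, the allowed l_f values are {1}.
For l_f = 1: m_f ∈ {m_i−1, m_i, m_i+1} ∩ [−1, 1] = {-1, 0, 1} → 3 states.
Total: 3.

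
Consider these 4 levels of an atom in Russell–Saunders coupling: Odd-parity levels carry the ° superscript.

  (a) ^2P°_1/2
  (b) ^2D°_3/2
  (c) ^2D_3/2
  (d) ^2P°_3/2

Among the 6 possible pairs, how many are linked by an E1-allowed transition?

3

(a)–(b): forbidden (parity).
(a)–(c): allowed.
(a)–(d): forbidden (parity).
(b)–(c): allowed.
(b)–(d): forbidden (parity).
(c)–(d): allowed.
Allowed pairs: 3 of 6.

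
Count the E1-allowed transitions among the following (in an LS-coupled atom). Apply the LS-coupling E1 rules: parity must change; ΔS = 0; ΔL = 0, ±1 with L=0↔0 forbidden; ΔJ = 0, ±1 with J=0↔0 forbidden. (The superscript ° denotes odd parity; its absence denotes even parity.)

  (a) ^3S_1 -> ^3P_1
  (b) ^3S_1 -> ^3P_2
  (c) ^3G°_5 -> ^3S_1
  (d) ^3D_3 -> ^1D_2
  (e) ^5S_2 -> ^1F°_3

0

(a) forbidden (parity fails)
(b) forbidden (parity fails)
(c) forbidden (ΔL, ΔJ fail)
(d) forbidden (parity, ΔS fail)
(e) forbidden (ΔS, ΔL fail)
Total allowed: 0 of 5.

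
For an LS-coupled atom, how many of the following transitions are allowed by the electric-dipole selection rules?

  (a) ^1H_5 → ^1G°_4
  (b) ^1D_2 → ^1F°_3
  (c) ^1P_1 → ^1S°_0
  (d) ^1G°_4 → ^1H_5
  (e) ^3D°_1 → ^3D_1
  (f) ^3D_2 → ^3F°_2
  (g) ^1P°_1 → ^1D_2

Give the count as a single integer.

7

(a) allowed
(b) allowed
(c) allowed
(d) allowed
(e) allowed
(f) allowed
(g) allowed
Total allowed: 7 of 7.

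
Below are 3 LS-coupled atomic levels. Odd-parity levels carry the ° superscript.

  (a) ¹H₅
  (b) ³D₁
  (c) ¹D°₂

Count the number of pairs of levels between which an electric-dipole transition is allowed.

0

(a)–(b): forbidden (parity, ΔS, ΔL, ΔJ).
(a)–(c): forbidden (ΔL, ΔJ).
(b)–(c): forbidden (ΔS).
Allowed pairs: 0 of 3.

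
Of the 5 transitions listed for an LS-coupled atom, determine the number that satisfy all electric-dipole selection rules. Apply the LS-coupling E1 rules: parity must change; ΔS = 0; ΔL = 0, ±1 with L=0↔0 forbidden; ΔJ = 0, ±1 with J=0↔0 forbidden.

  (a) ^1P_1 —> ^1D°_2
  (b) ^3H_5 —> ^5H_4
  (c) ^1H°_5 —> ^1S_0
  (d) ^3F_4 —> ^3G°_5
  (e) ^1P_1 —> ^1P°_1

(a) allowed
(b) forbidden (parity, ΔS fail)
(c) forbidden (ΔL, ΔJ fail)
(d) allowed
(e) allowed
Total allowed: 3 of 5.

3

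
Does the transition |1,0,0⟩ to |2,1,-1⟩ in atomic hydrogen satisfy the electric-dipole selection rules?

l: 0 → 1 (Δl = +1). Δl = ±1 ok.
m_l: 0 → -1 (Δm_l = -1). |Δm_l| ≤ 1 ok.
All E1 selection rules are satisfied.

allowed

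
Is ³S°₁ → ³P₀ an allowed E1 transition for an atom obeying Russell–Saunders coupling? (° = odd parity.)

allowed

ΔS = 0: S: 1 → 1 — ✓.
Parity must change: odd → even — ✓.
ΔJ = 0, ±1 (not J=0↔0): J: 1 → 0, ΔJ = -1 — ✓.
ΔL = 0, ±1 (not L=0↔0): L: 0 → 1, ΔL = +1 — ✓.
All four E1 rules are satisfied.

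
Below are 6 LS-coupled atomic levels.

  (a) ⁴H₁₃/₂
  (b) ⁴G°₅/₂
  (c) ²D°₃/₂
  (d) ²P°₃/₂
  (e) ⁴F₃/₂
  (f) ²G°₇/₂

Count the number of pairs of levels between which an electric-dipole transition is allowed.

1

(a)–(b): forbidden (ΔJ).
(a)–(c): forbidden (ΔS, ΔL, ΔJ).
(a)–(d): forbidden (ΔS, ΔL, ΔJ).
(a)–(e): forbidden (parity, ΔL, ΔJ).
(a)–(f): forbidden (ΔS, ΔJ).
(b)–(c): forbidden (parity, ΔS, ΔL).
(b)–(d): forbidden (parity, ΔS, ΔL).
(b)–(e): allowed.
(b)–(f): forbidden (parity, ΔS).
(c)–(d): forbidden (parity).
(c)–(e): forbidden (ΔS).
(c)–(f): forbidden (parity, ΔL, ΔJ).
(d)–(e): forbidden (ΔS, ΔL).
(d)–(f): forbidden (parity, ΔL, ΔJ).
(e)–(f): forbidden (ΔS, ΔJ).
Allowed pairs: 1 of 15.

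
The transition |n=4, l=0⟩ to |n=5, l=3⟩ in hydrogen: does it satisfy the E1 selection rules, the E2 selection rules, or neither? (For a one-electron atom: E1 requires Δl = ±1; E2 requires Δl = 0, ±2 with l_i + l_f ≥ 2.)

neither

Δl = 3 − 0 = +3; l_i + l_f = 3.
E1 (Δl = ±1): not satisfied.
E2 (Δl = 0,±2, l_i+l_f ≥ 2): not satisfied.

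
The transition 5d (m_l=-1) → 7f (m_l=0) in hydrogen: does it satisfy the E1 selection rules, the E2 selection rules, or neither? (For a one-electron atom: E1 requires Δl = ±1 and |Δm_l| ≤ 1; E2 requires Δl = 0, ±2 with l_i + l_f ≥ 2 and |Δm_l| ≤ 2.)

Δl = 3 − 2 = +1; l_i + l_f = 5.
Δm_l = +1.
E1 (Δl = ±1, |Δm_l| ≤ 1): satisfied.
E2 (Δl = 0,±2, l_i+l_f ≥ 2, |Δm_l| ≤ 2): not satisfied.

E1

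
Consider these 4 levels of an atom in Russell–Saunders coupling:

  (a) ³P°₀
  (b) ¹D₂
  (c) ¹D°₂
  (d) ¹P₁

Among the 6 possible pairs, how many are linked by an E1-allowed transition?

(a)–(b): forbidden (ΔS, ΔJ).
(a)–(c): forbidden (parity, ΔS, ΔJ).
(a)–(d): forbidden (ΔS).
(b)–(c): allowed.
(b)–(d): forbidden (parity).
(c)–(d): allowed.
Allowed pairs: 2 of 6.

2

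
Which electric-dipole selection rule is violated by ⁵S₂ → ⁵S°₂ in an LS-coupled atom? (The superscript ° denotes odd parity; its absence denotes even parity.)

Parity must change: even → odd — ok.
ΔL = 0, ±1 (not L=0↔0): L: 0 → 0, ΔL = +0 — fails.
ΔJ = 0, ±1 (not J=0↔0): J: 2 → 2, ΔJ = +0 — ok.
ΔS = 0: S: 2 → 2 — ok.

the L=0 ↔ L=0 exclusion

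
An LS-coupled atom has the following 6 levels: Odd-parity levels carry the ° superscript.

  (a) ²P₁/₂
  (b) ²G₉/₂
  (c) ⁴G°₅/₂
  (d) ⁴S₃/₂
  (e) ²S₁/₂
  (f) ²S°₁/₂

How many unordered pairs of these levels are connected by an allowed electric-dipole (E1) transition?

1

(a)–(b): forbidden (parity, ΔL, ΔJ).
(a)–(c): forbidden (ΔS, ΔL, ΔJ).
(a)–(d): forbidden (parity, ΔS).
(a)–(e): forbidden (parity).
(a)–(f): allowed.
(b)–(c): forbidden (ΔS, ΔJ).
(b)–(d): forbidden (parity, ΔS, ΔL, ΔJ).
(b)–(e): forbidden (parity, ΔL, ΔJ).
(b)–(f): forbidden (ΔL, ΔJ).
(c)–(d): forbidden (ΔL).
(c)–(e): forbidden (ΔS, ΔL, ΔJ).
(c)–(f): forbidden (parity, ΔS, ΔL, ΔJ).
(d)–(e): forbidden (parity, ΔS, ΔL).
(d)–(f): forbidden (ΔS, ΔL).
(e)–(f): forbidden (ΔL).
Allowed pairs: 1 of 15.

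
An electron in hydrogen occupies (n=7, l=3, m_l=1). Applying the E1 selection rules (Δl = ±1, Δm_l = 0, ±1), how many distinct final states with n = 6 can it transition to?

6

E1 requires Δl = ±1, so l_f ∈ {2, 4}; with 0 ≤ l_f ≤ n_f−1 = 5, the allowed l_f values are {2, 4}.
For l_f = 2: m_f ∈ {m_i−1, m_i, m_i+1} ∩ [−2, 2] = {0, 1, 2} → 3 states.
For l_f = 4: m_f ∈ {m_i−1, m_i, m_i+1} ∩ [−4, 4] = {0, 1, 2} → 3 states.
Total: 6.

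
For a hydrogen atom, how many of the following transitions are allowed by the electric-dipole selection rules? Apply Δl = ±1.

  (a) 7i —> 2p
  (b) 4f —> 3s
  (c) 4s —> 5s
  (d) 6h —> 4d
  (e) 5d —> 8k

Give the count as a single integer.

0

(a) forbidden — Δl = -5 (E1 requires Δl = ±1)
(b) forbidden — Δl = -3 (E1 requires Δl = ±1)
(c) forbidden — Δl = +0 (E1 requires Δl = ±1)
(d) forbidden — Δl = -3 (E1 requires Δl = ±1)
(e) forbidden — Δl = +5 (E1 requires Δl = ±1)
Total allowed: 0 of 5.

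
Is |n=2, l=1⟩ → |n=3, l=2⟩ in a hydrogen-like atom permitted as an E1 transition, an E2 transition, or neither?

E1

Δl = 2 − 1 = +1; l_i + l_f = 3.
E1 (Δl = ±1): satisfied.
E2 (Δl = 0,±2, l_i+l_f ≥ 2): not satisfied.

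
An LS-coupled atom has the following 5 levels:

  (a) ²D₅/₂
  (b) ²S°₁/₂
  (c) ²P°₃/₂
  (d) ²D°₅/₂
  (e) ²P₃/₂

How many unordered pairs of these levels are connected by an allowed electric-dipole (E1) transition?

5

(a)–(b): forbidden (ΔL, ΔJ).
(a)–(c): allowed.
(a)–(d): allowed.
(a)–(e): forbidden (parity).
(b)–(c): forbidden (parity).
(b)–(d): forbidden (parity, ΔL, ΔJ).
(b)–(e): allowed.
(c)–(d): forbidden (parity).
(c)–(e): allowed.
(d)–(e): allowed.
Allowed pairs: 5 of 10.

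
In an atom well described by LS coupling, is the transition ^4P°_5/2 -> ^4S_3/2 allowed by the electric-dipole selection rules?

Reading off the term symbols: S 3/2→3/2, L 1→0, J 5/2→3/2, parity odd→even.
Parity must change: odd → even — passes.
ΔS = 0: S: 3/2 → 3/2 — passes.
ΔL = 0, ±1 (not L=0↔0): L: 1 → 0, ΔL = -1 — passes.
ΔJ = 0, ±1 (not J=0↔0): J: 5/2 → 3/2, ΔJ = -1 — passes.
All four E1 rules are satisfied.

allowed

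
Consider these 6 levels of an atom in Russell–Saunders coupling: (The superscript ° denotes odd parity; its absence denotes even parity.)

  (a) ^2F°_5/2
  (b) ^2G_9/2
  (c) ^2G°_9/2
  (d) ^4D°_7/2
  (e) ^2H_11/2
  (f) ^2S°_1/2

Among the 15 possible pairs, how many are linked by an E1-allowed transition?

(a)–(b): forbidden (ΔJ).
(a)–(c): forbidden (parity, ΔJ).
(a)–(d): forbidden (parity, ΔS).
(a)–(e): forbidden (ΔL, ΔJ).
(a)–(f): forbidden (parity, ΔL, ΔJ).
(b)–(c): allowed.
(b)–(d): forbidden (ΔS, ΔL).
(b)–(e): forbidden (parity).
(b)–(f): forbidden (ΔL, ΔJ).
(c)–(d): forbidden (parity, ΔS, ΔL).
(c)–(e): allowed.
(c)–(f): forbidden (parity, ΔL, ΔJ).
(d)–(e): forbidden (ΔS, ΔL, ΔJ).
(d)–(f): forbidden (parity, ΔS, ΔL, ΔJ).
(e)–(f): forbidden (ΔL, ΔJ).
Allowed pairs: 2 of 15.

2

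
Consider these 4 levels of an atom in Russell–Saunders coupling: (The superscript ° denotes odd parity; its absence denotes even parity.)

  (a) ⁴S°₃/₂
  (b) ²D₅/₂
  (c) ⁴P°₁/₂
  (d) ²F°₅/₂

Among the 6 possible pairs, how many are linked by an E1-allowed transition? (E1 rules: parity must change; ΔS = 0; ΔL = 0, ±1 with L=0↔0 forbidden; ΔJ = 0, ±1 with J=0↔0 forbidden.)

1

(a)–(b): forbidden (ΔS, ΔL).
(a)–(c): forbidden (parity).
(a)–(d): forbidden (parity, ΔS, ΔL).
(b)–(c): forbidden (ΔS, ΔJ).
(b)–(d): allowed.
(c)–(d): forbidden (parity, ΔS, ΔL, ΔJ).
Allowed pairs: 1 of 6.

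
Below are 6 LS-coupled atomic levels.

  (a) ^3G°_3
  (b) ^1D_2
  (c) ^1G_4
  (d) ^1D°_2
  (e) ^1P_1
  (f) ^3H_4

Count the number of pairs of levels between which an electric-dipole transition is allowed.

3

(a)–(b): forbidden (ΔS, ΔL).
(a)–(c): forbidden (ΔS).
(a)–(d): forbidden (parity, ΔS, ΔL).
(a)–(e): forbidden (ΔS, ΔL, ΔJ).
(a)–(f): allowed.
(b)–(c): forbidden (parity, ΔL, ΔJ).
(b)–(d): allowed.
(b)–(e): forbidden (parity).
(b)–(f): forbidden (parity, ΔS, ΔL, ΔJ).
(c)–(d): forbidden (ΔL, ΔJ).
(c)–(e): forbidden (parity, ΔL, ΔJ).
(c)–(f): forbidden (parity, ΔS).
(d)–(e): allowed.
(d)–(f): forbidden (ΔS, ΔL, ΔJ).
(e)–(f): forbidden (parity, ΔS, ΔL, ΔJ).
Allowed pairs: 3 of 15.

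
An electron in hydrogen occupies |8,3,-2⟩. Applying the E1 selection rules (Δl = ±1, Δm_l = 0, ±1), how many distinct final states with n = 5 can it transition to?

E1 requires Δl = ±1, so l_f ∈ {2, 4}; with 0 ≤ l_f ≤ n_f−1 = 4, the allowed l_f values are {2, 4}.
For l_f = 2: m_f ∈ {m_i−1, m_i, m_i+1} ∩ [−2, 2] = {-2, -1} → 2 states.
For l_f = 4: m_f ∈ {m_i−1, m_i, m_i+1} ∩ [−4, 4] = {-3, -2, -1} → 3 states.
Total: 5.

5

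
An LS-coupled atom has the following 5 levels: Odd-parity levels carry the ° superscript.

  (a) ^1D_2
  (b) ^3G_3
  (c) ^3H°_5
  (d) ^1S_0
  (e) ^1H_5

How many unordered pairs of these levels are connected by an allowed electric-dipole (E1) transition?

0

(a)–(b): forbidden (parity, ΔS, ΔL).
(a)–(c): forbidden (ΔS, ΔL, ΔJ).
(a)–(d): forbidden (parity, ΔL, ΔJ).
(a)–(e): forbidden (parity, ΔL, ΔJ).
(b)–(c): forbidden (ΔJ).
(b)–(d): forbidden (parity, ΔS, ΔL, ΔJ).
(b)–(e): forbidden (parity, ΔS, ΔJ).
(c)–(d): forbidden (ΔS, ΔL, ΔJ).
(c)–(e): forbidden (ΔS).
(d)–(e): forbidden (parity, ΔL, ΔJ).
Allowed pairs: 0 of 10.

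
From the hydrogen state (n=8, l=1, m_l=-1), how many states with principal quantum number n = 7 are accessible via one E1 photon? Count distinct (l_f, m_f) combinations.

E1 requires Δl = ±1, so l_f ∈ {0, 2}; with 0 ≤ l_f ≤ n_f−1 = 6, the allowed l_f values are {0, 2}.
For l_f = 0: m_f ∈ {m_i−1, m_i, m_i+1} ∩ [−0, 0] = {0} → 1 state.
For l_f = 2: m_f ∈ {m_i−1, m_i, m_i+1} ∩ [−2, 2] = {-2, -1, 0} → 3 states.
Total: 4.

4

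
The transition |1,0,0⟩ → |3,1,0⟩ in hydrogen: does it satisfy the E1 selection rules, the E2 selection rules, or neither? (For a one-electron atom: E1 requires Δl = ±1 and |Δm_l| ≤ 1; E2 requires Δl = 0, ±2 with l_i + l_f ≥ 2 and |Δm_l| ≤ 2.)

Δl = 1 − 0 = +1; l_i + l_f = 1.
Δm_l = +0.
E1 (Δl = ±1, |Δm_l| ≤ 1): satisfied.
E2 (Δl = 0,±2, l_i+l_f ≥ 2, |Δm_l| ≤ 2): not satisfied.

E1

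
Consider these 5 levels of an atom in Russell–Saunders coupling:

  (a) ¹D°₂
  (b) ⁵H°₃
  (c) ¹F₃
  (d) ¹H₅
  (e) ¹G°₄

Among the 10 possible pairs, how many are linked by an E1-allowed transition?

3

(a)–(b): forbidden (parity, ΔS, ΔL).
(a)–(c): allowed.
(a)–(d): forbidden (ΔL, ΔJ).
(a)–(e): forbidden (parity, ΔL, ΔJ).
(b)–(c): forbidden (ΔS, ΔL).
(b)–(d): forbidden (ΔS, ΔJ).
(b)–(e): forbidden (parity, ΔS).
(c)–(d): forbidden (parity, ΔL, ΔJ).
(c)–(e): allowed.
(d)–(e): allowed.
Allowed pairs: 3 of 10.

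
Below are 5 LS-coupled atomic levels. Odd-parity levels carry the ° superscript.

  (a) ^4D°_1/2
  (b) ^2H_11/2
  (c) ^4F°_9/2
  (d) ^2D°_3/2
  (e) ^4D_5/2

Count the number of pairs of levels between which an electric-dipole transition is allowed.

0

(a)–(b): forbidden (ΔS, ΔL, ΔJ).
(a)–(c): forbidden (parity, ΔJ).
(a)–(d): forbidden (parity, ΔS).
(a)–(e): forbidden (ΔJ).
(b)–(c): forbidden (ΔS, ΔL).
(b)–(d): forbidden (ΔL, ΔJ).
(b)–(e): forbidden (parity, ΔS, ΔL, ΔJ).
(c)–(d): forbidden (parity, ΔS, ΔJ).
(c)–(e): forbidden (ΔJ).
(d)–(e): forbidden (ΔS).
Allowed pairs: 0 of 10.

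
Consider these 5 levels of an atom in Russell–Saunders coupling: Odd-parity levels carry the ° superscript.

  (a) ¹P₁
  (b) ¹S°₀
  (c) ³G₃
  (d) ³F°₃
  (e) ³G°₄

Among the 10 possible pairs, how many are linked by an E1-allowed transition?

3

(a)–(b): allowed.
(a)–(c): forbidden (parity, ΔS, ΔL, ΔJ).
(a)–(d): forbidden (ΔS, ΔL, ΔJ).
(a)–(e): forbidden (ΔS, ΔL, ΔJ).
(b)–(c): forbidden (ΔS, ΔL, ΔJ).
(b)–(d): forbidden (parity, ΔS, ΔL, ΔJ).
(b)–(e): forbidden (parity, ΔS, ΔL, ΔJ).
(c)–(d): allowed.
(c)–(e): allowed.
(d)–(e): forbidden (parity).
Allowed pairs: 3 of 10.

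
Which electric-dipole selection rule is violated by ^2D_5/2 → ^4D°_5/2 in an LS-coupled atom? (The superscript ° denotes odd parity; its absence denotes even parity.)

the ΔS = 0 rule

Initial level: S=1/2, L=2, J=5/2, parity even. Final level: S=3/2, L=2, J=5/2, parity odd.
Parity must change: even → odd — passes.
ΔS = 0: S: 1/2 → 3/2 — fails.
ΔL = 0, ±1 (not L=0↔0): L: 2 → 2, ΔL = +0 — passes.
ΔJ = 0, ±1 (not J=0↔0): J: 5/2 → 5/2, ΔJ = +0 — passes.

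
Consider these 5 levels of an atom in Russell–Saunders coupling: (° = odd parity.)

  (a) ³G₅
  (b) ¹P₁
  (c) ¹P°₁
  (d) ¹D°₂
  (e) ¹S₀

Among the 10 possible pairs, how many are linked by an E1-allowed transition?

3

(a)–(b): forbidden (parity, ΔS, ΔL, ΔJ).
(a)–(c): forbidden (ΔS, ΔL, ΔJ).
(a)–(d): forbidden (ΔS, ΔL, ΔJ).
(a)–(e): forbidden (parity, ΔS, ΔL, ΔJ).
(b)–(c): allowed.
(b)–(d): allowed.
(b)–(e): forbidden (parity).
(c)–(d): forbidden (parity).
(c)–(e): allowed.
(d)–(e): forbidden (ΔL, ΔJ).
Allowed pairs: 3 of 10.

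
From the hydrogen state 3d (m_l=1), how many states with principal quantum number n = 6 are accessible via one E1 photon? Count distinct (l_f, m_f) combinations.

E1 requires Δl = ±1, so l_f ∈ {1, 3}; with 0 ≤ l_f ≤ n_f−1 = 5, the allowed l_f values are {1, 3}.
For l_f = 1: m_f ∈ {m_i−1, m_i, m_i+1} ∩ [−1, 1] = {0, 1} → 2 states.
For l_f = 3: m_f ∈ {m_i−1, m_i, m_i+1} ∩ [−3, 3] = {0, 1, 2} → 3 states.
Total: 5.

5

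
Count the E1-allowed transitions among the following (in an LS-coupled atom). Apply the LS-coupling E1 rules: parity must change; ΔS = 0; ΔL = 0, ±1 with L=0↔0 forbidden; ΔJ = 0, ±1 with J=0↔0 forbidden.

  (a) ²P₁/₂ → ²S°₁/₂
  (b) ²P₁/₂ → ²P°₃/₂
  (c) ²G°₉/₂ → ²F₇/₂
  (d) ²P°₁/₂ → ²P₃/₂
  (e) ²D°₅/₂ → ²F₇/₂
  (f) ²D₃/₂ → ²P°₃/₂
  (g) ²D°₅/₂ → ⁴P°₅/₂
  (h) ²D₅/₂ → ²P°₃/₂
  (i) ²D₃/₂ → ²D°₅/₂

(a) allowed
(b) allowed
(c) allowed
(d) allowed
(e) allowed
(f) allowed
(g) forbidden (parity, ΔS fail)
(h) allowed
(i) allowed
Total allowed: 8 of 9.

8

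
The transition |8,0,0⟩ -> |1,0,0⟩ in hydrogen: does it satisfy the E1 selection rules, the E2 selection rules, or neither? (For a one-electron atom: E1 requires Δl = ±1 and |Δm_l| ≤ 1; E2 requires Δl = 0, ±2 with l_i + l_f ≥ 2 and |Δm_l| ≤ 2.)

neither

Δl = 0 − 0 = +0; l_i + l_f = 0.
Δm_l = +0.
E1 (Δl = ±1, |Δm_l| ≤ 1): not satisfied.
E2 (Δl = 0,±2, l_i+l_f ≥ 2, |Δm_l| ≤ 2): not satisfied.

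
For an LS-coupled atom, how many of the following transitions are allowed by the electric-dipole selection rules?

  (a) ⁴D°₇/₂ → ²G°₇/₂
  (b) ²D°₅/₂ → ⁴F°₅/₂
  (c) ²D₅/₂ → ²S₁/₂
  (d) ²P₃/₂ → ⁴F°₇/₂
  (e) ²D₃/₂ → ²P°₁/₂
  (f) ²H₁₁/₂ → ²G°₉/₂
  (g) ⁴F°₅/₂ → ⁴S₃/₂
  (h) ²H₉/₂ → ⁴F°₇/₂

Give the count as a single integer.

(a) forbidden (parity, ΔS, ΔL fail)
(b) forbidden (parity, ΔS fail)
(c) forbidden (parity, ΔL, ΔJ fail)
(d) forbidden (ΔS, ΔL, ΔJ fail)
(e) allowed
(f) allowed
(g) forbidden (ΔL fails)
(h) forbidden (ΔS, ΔL fail)
Total allowed: 2 of 8.

2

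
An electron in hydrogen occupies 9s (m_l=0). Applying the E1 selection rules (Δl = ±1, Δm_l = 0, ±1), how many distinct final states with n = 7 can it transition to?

E1 requires Δl = ±1, so l_f ∈ {-1, 1}; with 0 ≤ l_f ≤ n_f−1 = 6, the allowed l_f values are {1}.
For l_f = 1: m_f ∈ {m_i−1, m_i, m_i+1} ∩ [−1, 1] = {-1, 0, 1} → 3 states.
Total: 3.

3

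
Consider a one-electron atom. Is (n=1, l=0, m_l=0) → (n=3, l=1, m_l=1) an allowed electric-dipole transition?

l: 0 → 1 (Δl = +1). Δl = ±1 satisfied.
m_l: 0 → 1 (Δm_l = +1). |Δm_l| ≤ 1 satisfied.
All E1 selection rules are satisfied.

allowed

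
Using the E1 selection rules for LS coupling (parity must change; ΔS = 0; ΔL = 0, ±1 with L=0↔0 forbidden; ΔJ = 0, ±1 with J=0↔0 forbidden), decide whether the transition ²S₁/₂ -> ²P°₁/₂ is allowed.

allowed

Initial level: S=1/2, L=0, J=1/2, parity even. Final level: S=1/2, L=1, J=1/2, parity odd.
ΔJ = 0, ±1 (not J=0↔0): J: 1/2 → 1/2, ΔJ = +0 — ok.
Parity must change: even → odd — ok.
ΔL = 0, ±1 (not L=0↔0): L: 0 → 1, ΔL = +1 — ok.
ΔS = 0: S: 1/2 → 1/2 — ok.
All four E1 rules are satisfied.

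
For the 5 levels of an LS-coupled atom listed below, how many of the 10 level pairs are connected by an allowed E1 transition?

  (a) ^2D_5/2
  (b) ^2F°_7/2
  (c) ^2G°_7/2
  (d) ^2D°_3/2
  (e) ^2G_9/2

4

(a)–(b): allowed.
(a)–(c): forbidden (ΔL).
(a)–(d): allowed.
(a)–(e): forbidden (parity, ΔL, ΔJ).
(b)–(c): forbidden (parity).
(b)–(d): forbidden (parity, ΔJ).
(b)–(e): allowed.
(c)–(d): forbidden (parity, ΔL, ΔJ).
(c)–(e): allowed.
(d)–(e): forbidden (ΔL, ΔJ).
Allowed pairs: 4 of 10.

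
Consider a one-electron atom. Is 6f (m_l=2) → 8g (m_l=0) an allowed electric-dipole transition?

Δl = 4 − 3 = +1; the E1 rule Δl = ±1 is satisfied.
m_l: 2 → 0 (Δm_l = -2). |Δm_l| ≤ 1 violated.
The transition is electric-dipole forbidden.

forbidden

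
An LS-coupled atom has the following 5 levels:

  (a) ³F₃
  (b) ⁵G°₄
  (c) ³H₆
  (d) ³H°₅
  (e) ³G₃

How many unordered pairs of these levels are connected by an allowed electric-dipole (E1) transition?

(a)–(b): forbidden (ΔS).
(a)–(c): forbidden (parity, ΔL, ΔJ).
(a)–(d): forbidden (ΔL, ΔJ).
(a)–(e): forbidden (parity).
(b)–(c): forbidden (ΔS, ΔJ).
(b)–(d): forbidden (parity, ΔS).
(b)–(e): forbidden (ΔS).
(c)–(d): allowed.
(c)–(e): forbidden (parity, ΔJ).
(d)–(e): forbidden (ΔJ).
Allowed pairs: 1 of 10.

1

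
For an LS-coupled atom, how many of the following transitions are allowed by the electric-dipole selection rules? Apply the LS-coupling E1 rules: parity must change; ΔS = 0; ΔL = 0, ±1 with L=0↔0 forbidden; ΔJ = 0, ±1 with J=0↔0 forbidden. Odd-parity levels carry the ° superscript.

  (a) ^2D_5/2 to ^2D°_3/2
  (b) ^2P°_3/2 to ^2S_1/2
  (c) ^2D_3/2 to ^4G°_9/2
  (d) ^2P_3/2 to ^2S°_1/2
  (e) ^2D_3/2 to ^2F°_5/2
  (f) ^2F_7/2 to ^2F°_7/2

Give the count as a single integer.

5

(a) allowed
(b) allowed
(c) forbidden (ΔS, ΔL, ΔJ fail)
(d) allowed
(e) allowed
(f) allowed
Total allowed: 5 of 6.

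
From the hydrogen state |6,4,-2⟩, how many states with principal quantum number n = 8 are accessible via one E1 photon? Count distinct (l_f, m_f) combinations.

6

E1 requires Δl = ±1, so l_f ∈ {3, 5}; with 0 ≤ l_f ≤ n_f−1 = 7, the allowed l_f values are {3, 5}.
For l_f = 3: m_f ∈ {m_i−1, m_i, m_i+1} ∩ [−3, 3] = {-3, -2, -1} → 3 states.
For l_f = 5: m_f ∈ {m_i−1, m_i, m_i+1} ∩ [−5, 5] = {-3, -2, -1} → 3 states.
Total: 6.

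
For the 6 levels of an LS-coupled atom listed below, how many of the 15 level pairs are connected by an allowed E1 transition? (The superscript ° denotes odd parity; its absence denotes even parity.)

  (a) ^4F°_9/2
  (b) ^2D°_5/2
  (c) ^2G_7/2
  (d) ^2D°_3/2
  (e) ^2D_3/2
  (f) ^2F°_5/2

4

(a)–(b): forbidden (parity, ΔS, ΔJ).
(a)–(c): forbidden (ΔS).
(a)–(d): forbidden (parity, ΔS, ΔJ).
(a)–(e): forbidden (ΔS, ΔJ).
(a)–(f): forbidden (parity, ΔS, ΔJ).
(b)–(c): forbidden (ΔL).
(b)–(d): forbidden (parity).
(b)–(e): allowed.
(b)–(f): forbidden (parity).
(c)–(d): forbidden (ΔL, ΔJ).
(c)–(e): forbidden (parity, ΔL, ΔJ).
(c)–(f): allowed.
(d)–(e): allowed.
(d)–(f): forbidden (parity).
(e)–(f): allowed.
Allowed pairs: 4 of 15.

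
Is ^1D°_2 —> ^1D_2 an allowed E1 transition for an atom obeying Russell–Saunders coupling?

Reading off the term symbols: S 0→0, L 2→2, J 2→2, parity odd→even.
Parity must change: odd → even — ✓.
ΔL = 0, ±1 (not L=0↔0): L: 2 → 2, ΔL = +0 — ✓.
ΔJ = 0, ±1 (not J=0↔0): J: 2 → 2, ΔJ = +0 — ✓.
ΔS = 0: S: 0 → 0 — ✓.
All four E1 rules are satisfied.

allowed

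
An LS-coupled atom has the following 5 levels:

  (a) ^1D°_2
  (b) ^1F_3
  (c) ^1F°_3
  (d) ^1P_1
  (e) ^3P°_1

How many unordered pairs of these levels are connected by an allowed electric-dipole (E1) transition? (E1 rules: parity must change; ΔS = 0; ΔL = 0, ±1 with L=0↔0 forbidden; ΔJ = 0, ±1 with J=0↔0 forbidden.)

(a)–(b): allowed.
(a)–(c): forbidden (parity).
(a)–(d): allowed.
(a)–(e): forbidden (parity, ΔS).
(b)–(c): allowed.
(b)–(d): forbidden (parity, ΔL, ΔJ).
(b)–(e): forbidden (ΔS, ΔL, ΔJ).
(c)–(d): forbidden (ΔL, ΔJ).
(c)–(e): forbidden (parity, ΔS, ΔL, ΔJ).
(d)–(e): forbidden (ΔS).
Allowed pairs: 3 of 10.

3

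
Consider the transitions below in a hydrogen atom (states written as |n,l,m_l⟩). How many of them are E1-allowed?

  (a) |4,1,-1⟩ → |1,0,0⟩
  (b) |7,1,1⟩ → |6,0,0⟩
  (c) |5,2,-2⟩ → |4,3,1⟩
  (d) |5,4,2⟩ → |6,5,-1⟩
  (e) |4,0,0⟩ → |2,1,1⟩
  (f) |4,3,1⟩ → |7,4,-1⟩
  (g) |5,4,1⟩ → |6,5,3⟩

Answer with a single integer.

3

(a) allowed
(b) allowed
(c) forbidden — Δm_l = +3 (E1 requires Δm_l = 0, ±1)
(d) forbidden — Δm_l = -3 (E1 requires Δm_l = 0, ±1)
(e) allowed
(f) forbidden — Δm_l = -2 (E1 requires Δm_l = 0, ±1)
(g) forbidden — Δm_l = +2 (E1 requires Δm_l = 0, ±1)
Total allowed: 3 of 7.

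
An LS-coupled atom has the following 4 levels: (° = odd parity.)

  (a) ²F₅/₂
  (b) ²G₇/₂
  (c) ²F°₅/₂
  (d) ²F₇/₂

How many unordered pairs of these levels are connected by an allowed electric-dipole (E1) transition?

(a)–(b): forbidden (parity).
(a)–(c): allowed.
(a)–(d): forbidden (parity).
(b)–(c): allowed.
(b)–(d): forbidden (parity).
(c)–(d): allowed.
Allowed pairs: 3 of 6.

3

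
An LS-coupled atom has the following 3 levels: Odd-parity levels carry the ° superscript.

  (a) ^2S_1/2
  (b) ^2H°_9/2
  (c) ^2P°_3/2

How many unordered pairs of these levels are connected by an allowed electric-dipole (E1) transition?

1

(a)–(b): forbidden (ΔL, ΔJ).
(a)–(c): allowed.
(b)–(c): forbidden (parity, ΔL, ΔJ).
Allowed pairs: 1 of 3.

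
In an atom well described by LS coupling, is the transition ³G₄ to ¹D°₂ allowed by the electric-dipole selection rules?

forbidden

Reading off the term symbols: S 1→0, L 4→2, J 4→2, parity even→odd.
ΔJ = 0, ±1 (not J=0↔0): J: 4 → 2, ΔJ = -2 — violated.
ΔL = 0, ±1 (not L=0↔0): L: 4 → 2, ΔL = -2 — violated.
Parity must change: even → odd — satisfied.
ΔS = 0: S: 1 → 0 — violated.
Rule(s) violated: ΔS, ΔL, ΔJ.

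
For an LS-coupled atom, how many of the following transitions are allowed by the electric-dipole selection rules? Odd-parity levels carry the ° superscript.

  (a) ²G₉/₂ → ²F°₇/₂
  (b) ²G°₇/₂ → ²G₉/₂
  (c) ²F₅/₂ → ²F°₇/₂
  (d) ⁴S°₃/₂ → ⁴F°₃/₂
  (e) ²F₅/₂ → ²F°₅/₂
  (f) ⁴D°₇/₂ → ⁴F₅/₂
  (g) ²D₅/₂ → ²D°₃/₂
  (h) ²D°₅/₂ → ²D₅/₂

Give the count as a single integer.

(a) allowed
(b) allowed
(c) allowed
(d) forbidden (parity, ΔL fail)
(e) allowed
(f) allowed
(g) allowed
(h) allowed
Total allowed: 7 of 8.

7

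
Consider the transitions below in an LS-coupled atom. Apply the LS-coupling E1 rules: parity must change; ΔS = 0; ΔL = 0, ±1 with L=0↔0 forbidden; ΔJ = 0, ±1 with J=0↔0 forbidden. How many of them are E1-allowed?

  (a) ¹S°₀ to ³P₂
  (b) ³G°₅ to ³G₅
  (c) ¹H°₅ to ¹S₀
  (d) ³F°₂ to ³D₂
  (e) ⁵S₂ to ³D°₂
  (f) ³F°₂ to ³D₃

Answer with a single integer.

(a) forbidden (ΔS, ΔJ fail)
(b) allowed
(c) forbidden (ΔL, ΔJ fail)
(d) allowed
(e) forbidden (ΔS, ΔL fail)
(f) allowed
Total allowed: 3 of 6.

3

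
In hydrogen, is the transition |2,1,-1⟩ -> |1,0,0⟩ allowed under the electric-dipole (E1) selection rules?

Initial l = 1, final l = 0, so Δl = -1. E1 requires Δl = ±1: ✓.
Δm_l = 0 − (-1) = +1. E1 requires Δm_l = 0, ±1: ✓.
All E1 selection rules are satisfied.

allowed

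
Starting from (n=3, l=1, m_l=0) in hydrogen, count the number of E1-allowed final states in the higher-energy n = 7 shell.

4

E1 requires Δl = ±1, so l_f ∈ {0, 2}; with 0 ≤ l_f ≤ n_f−1 = 6, the allowed l_f values are {0, 2}.
For l_f = 0: m_f ∈ {m_i−1, m_i, m_i+1} ∩ [−0, 0] = {0} → 1 state.
For l_f = 2: m_f ∈ {m_i−1, m_i, m_i+1} ∩ [−2, 2] = {-1, 0, 1} → 3 states.
Total: 4.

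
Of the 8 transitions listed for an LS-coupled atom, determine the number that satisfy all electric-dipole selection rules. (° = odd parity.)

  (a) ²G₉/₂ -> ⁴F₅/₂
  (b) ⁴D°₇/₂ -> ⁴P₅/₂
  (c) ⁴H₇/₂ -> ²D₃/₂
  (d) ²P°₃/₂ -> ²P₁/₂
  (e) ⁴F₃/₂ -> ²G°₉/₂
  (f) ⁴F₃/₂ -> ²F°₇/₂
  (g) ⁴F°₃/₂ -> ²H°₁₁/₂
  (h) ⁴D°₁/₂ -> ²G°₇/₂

(a) forbidden (parity, ΔS, ΔJ fail)
(b) allowed
(c) forbidden (parity, ΔS, ΔL, ΔJ fail)
(d) allowed
(e) forbidden (ΔS, ΔJ fail)
(f) forbidden (ΔS, ΔJ fail)
(g) forbidden (parity, ΔS, ΔL, ΔJ fail)
(h) forbidden (parity, ΔS, ΔL, ΔJ fail)
Total allowed: 2 of 8.

2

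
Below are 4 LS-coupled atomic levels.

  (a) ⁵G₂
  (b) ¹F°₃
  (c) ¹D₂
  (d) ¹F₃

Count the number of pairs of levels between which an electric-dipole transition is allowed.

(a)–(b): forbidden (ΔS).
(a)–(c): forbidden (parity, ΔS, ΔL).
(a)–(d): forbidden (parity, ΔS).
(b)–(c): allowed.
(b)–(d): allowed.
(c)–(d): forbidden (parity).
Allowed pairs: 2 of 6.

2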